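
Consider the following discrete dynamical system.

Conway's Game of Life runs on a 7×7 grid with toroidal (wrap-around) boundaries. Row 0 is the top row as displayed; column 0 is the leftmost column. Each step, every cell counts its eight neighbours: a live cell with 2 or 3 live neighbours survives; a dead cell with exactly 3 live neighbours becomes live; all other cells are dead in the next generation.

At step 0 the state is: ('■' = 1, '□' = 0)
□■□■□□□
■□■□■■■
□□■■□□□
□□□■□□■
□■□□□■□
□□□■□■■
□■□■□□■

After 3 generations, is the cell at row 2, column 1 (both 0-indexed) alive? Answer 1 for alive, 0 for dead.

1

0) □■□■□□□
■□■□■■■
□□■■□□□
□□□■□□■
□■□□□■□
□□□■□■■
□■□■□□■
1) □■□■□□□
■□□□■■■
■■■□□□□
□□□■■□□
■□■□□■□
□□□□□■■
□□□■□■■
2) □□■■□□□
□□□■■■■
■■■□□□□
■□□■■□■
□□□■□■□
■□□□□□□
■□■□□■■
3) ■■■□□□□
■□□□■■■
□■■□□□□
■□□■■■■
■□□■□■□
■■□□■■□
■□■■□□■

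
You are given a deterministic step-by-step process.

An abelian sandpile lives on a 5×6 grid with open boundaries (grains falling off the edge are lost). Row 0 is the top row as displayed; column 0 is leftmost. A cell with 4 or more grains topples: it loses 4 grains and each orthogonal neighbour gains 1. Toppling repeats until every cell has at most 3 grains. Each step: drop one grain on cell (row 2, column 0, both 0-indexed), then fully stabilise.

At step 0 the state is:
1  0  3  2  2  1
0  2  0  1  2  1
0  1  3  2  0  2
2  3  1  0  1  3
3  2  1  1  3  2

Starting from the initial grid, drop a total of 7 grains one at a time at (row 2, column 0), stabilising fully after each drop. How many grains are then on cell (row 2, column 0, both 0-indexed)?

3

k=0  1  0  3  2  2  1
0  2  0  1  2  1
0  1  3  2  0  2
2  3  1  0  1  3
3  2  1  1  3  2
k=1  1  0  3  2  2  1
0  2  0  1  2  1
1  1  3  2  0  2
2  3  1  0  1  3
3  2  1  1  3  2
k=2  1  0  3  2  2  1
0  2  0  1  2  1
2  1  3  2  0  2
2  3  1  0  1  3
3  2  1  1  3  2
k=3  1  0  3  2  2  1
0  2  0  1  2  1
3  1  3  2  0  2
2  3  1  0  1  3
3  2  1  1  3  2
k=4  1  0  3  2  2  1
1  2  0  1  2  1
0  2  3  2  0  2
3  3  1  0  1  3
3  2  1  1  3  2
k=5  1  0  3  2  2  1
1  2  0  1  2  1
1  2  3  2  0  2
3  3  1  0  1  3
3  2  1  1  3  2
k=6  1  0  3  2  2  1
1  2  0  1  2  1
2  2  3  2  0  2
3  3  1  0  1  3
3  2  1  1  3  2
k=7  1  0  3  2  2  1
1  2  0  1  2  1
3  2  3  2  0  2
3  3  1  0  1  3
3  2  1  1  3  2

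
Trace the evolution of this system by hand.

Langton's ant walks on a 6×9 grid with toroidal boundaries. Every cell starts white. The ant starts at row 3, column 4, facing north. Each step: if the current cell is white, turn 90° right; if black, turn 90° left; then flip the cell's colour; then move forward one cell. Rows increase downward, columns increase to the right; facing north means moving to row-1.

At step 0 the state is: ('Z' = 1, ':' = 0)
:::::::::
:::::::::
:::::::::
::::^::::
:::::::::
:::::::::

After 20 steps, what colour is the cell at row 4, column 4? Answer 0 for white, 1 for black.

[0] :::::::::
:::::::::
:::::::::
::::^::::
:::::::::
:::::::::
[1] :::::::::
:::::::::
:::::::::
::::Z>:::
:::::::::
:::::::::
[2] :::::::::
:::::::::
:::::::::
::::ZZ:::
:::::v:::
:::::::::
[3] :::::::::
:::::::::
:::::::::
::::ZZ:::
::::<Z:::
:::::::::
[4] :::::::::
:::::::::
:::::::::
::::^Z:::
::::ZZ:::
:::::::::
[5] :::::::::
:::::::::
:::::::::
:::<:Z:::
::::ZZ:::
:::::::::
[6] :::::::::
:::::::::
:::^:::::
:::Z:Z:::
::::ZZ:::
:::::::::
[7] :::::::::
:::::::::
:::Z>::::
:::Z:Z:::
::::ZZ:::
:::::::::
[8] :::::::::
:::::::::
:::ZZ::::
:::ZvZ:::
::::ZZ:::
:::::::::
[9] :::::::::
:::::::::
:::ZZ::::
:::<ZZ:::
::::ZZ:::
:::::::::
[10] :::::::::
:::::::::
:::ZZ::::
::::ZZ:::
:::vZZ:::
:::::::::
[11] :::::::::
:::::::::
:::ZZ::::
::::ZZ:::
::<ZZZ:::
:::::::::
[12] :::::::::
:::::::::
:::ZZ::::
::^:ZZ:::
::ZZZZ:::
:::::::::
[13] :::::::::
:::::::::
:::ZZ::::
::Z>ZZ:::
::ZZZZ:::
:::::::::
[14] :::::::::
:::::::::
:::ZZ::::
::ZZZZ:::
::ZvZZ:::
:::::::::
[15] :::::::::
:::::::::
:::ZZ::::
::ZZZZ:::
::Z:>Z:::
:::::::::
[16] :::::::::
:::::::::
:::ZZ::::
::ZZ^Z:::
::Z::Z:::
:::::::::
[17] :::::::::
:::::::::
:::ZZ::::
::Z<:Z:::
::Z::Z:::
:::::::::
[18] :::::::::
:::::::::
:::ZZ::::
::Z::Z:::
::Zv:Z:::
:::::::::
[19] :::::::::
:::::::::
:::ZZ::::
::Z::Z:::
::<Z:Z:::
:::::::::
[20] :::::::::
:::::::::
:::ZZ::::
::Z::Z:::
:::Z:Z:::
::v::::::

0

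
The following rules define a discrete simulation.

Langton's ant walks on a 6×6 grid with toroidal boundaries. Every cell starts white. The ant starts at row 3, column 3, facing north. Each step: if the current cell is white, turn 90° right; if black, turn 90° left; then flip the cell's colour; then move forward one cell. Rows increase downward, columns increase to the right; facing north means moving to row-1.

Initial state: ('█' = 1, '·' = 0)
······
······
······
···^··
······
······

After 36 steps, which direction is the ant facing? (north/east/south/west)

south

t=0: ······
······
······
···^··
······
······
t=1: ······
······
······
···█>·
······
······
t=2: ······
······
······
···██·
····v·
······
t=3: ······
······
······
···██·
···<█·
······
t=4: ······
······
······
···^█·
···██·
······
t=5: ······
······
······
··<·█·
···██·
······
t=6: ······
······
··^···
··█·█·
···██·
······
t=7: ······
······
··█>··
··█·█·
···██·
······
t=8: ······
······
··██··
··█v█·
···██·
······
t=9: ······
······
··██··
··<██·
···██·
······
t=10: ······
······
··██··
···██·
··v██·
······
t=11: ······
······
··██··
···██·
·<███·
······
t=12: ······
······
··██··
·^·██·
·████·
······
t=13: ······
······
··██··
·█>██·
·████·
······
t=14: ······
······
··██··
·████·
·█v██·
······
t=15: ······
······
··██··
·████·
·█·>█·
······
t=16: ······
······
··██··
·██^█·
·█··█·
······
t=17: ······
······
··██··
·█<·█·
·█··█·
······
t=18: ······
······
··██··
·█··█·
·█v·█·
······
t=19: ······
······
··██··
·█··█·
·<█·█·
······
t=20: ······
······
··██··
·█··█·
··█·█·
·v····
t=21: ······
······
··██··
·█··█·
··█·█·
<█····
t=22: ······
······
··██··
·█··█·
^·█·█·
██····
t=23: ······
······
··██··
·█··█·
█>█·█·
██····
t=24: ······
······
··██··
·█··█·
███·█·
█v····
t=25: ······
······
··██··
·█··█·
███·█·
█·>···
t=26: ··v···
······
··██··
·█··█·
███·█·
█·█···
t=27: ·<█···
······
··██··
·█··█·
███·█·
█·█···
t=28: ·██···
······
··██··
·█··█·
███·█·
█^█···
t=29: ·██···
······
··██··
·█··█·
███·█·
██>···
t=30: ·██···
······
··██··
·█··█·
██^·█·
██····
t=31: ·██···
······
··██··
·█··█·
█<··█·
██····
t=32: ·██···
······
··██··
·█··█·
█···█·
█v····
t=33: ·██···
······
··██··
·█··█·
█···█·
█·>···
t=34: ·█v···
······
··██··
·█··█·
█···█·
█·█···
t=35: ·█·>··
······
··██··
·█··█·
█···█·
█·█···
t=36: ·█·█··
···v··
··██··
·█··█·
█···█·
█·█···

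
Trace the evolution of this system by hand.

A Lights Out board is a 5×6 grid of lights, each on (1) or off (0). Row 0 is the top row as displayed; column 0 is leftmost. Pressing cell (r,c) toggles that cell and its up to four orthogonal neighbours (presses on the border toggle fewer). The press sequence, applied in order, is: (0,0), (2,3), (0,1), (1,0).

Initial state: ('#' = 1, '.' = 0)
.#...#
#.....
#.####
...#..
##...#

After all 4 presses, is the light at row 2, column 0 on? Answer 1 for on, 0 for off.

step 0: .#...#
#.....
#.####
...#..
##...#
step 1: #....#
......
#.####
...#..
##...#
step 2: #....#
...#..
#....#
......
##...#
step 3: .##..#
.#.#..
#....#
......
##...#
step 4: ###..#
#..#..
.....#
......
##...#

0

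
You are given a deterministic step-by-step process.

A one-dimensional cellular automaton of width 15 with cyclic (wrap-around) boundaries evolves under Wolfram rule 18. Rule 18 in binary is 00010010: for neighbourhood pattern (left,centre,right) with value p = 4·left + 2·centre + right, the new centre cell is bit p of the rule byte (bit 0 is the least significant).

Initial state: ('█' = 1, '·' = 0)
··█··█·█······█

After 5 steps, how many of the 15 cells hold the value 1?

t=0: ··█··█·█······█
t=1: ██·██···█····█·
t=2: ·····█·█·█··█··
t=3: ····█·····██·█·
t=4: ···█·█···█····█
t=5: █·█···█·█·█··█·

6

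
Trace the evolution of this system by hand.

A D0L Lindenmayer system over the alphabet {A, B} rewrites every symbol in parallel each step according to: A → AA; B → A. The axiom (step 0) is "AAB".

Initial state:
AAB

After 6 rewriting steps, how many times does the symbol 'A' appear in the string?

160

gen 0: AAB
gen 1: AAAAA
gen 2: AAAAAAAAAA
gen 3: AAAAAAAAAAAAAAAAAAAA
gen 4: AAAAAAAAAAAAAAAAAAAAAAAAAAAAAAAAAAAAAAAA
gen 5: AAAAAAAAAAAAAAAAAAAAAAAAAAAAAAAAAAAAAAAAAAAAAAAAAAAAAAAAAAAAAAAAAAAAAAAAAAAAAAAA
gen 6: AAAAAAAAAAAAAAAAAAAAAAAAAAAAAAAAAAAAAAAAAAAAAAAAAAAAAAAAAA…AAAAAAAAAAAAAAAAAAAAAAAAAAAAAAAAAAAAAAAAAAAAAAAAAAAAAAAAAA  (len 160)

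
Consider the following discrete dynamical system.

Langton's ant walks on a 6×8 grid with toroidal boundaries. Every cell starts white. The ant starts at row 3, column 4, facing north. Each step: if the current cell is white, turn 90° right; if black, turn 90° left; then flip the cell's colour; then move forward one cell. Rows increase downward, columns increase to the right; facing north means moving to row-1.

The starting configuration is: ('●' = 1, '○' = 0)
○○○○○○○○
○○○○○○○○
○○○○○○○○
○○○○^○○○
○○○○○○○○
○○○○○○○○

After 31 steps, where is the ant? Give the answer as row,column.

4,2

gen 0: ○○○○○○○○
○○○○○○○○
○○○○○○○○
○○○○^○○○
○○○○○○○○
○○○○○○○○
gen 1: ○○○○○○○○
○○○○○○○○
○○○○○○○○
○○○○●>○○
○○○○○○○○
○○○○○○○○
gen 2: ○○○○○○○○
○○○○○○○○
○○○○○○○○
○○○○●●○○
○○○○○v○○
○○○○○○○○
gen 3: ○○○○○○○○
○○○○○○○○
○○○○○○○○
○○○○●●○○
○○○○<●○○
○○○○○○○○
gen 4: ○○○○○○○○
○○○○○○○○
○○○○○○○○
○○○○^●○○
○○○○●●○○
○○○○○○○○
gen 5: ○○○○○○○○
○○○○○○○○
○○○○○○○○
○○○<○●○○
○○○○●●○○
○○○○○○○○
gen 6: ○○○○○○○○
○○○○○○○○
○○○^○○○○
○○○●○●○○
○○○○●●○○
○○○○○○○○
gen 7: ○○○○○○○○
○○○○○○○○
○○○●>○○○
○○○●○●○○
○○○○●●○○
○○○○○○○○
gen 8: ○○○○○○○○
○○○○○○○○
○○○●●○○○
○○○●v●○○
○○○○●●○○
○○○○○○○○
gen 9: ○○○○○○○○
○○○○○○○○
○○○●●○○○
○○○<●●○○
○○○○●●○○
○○○○○○○○
gen 10: ○○○○○○○○
○○○○○○○○
○○○●●○○○
○○○○●●○○
○○○v●●○○
○○○○○○○○
gen 11: ○○○○○○○○
○○○○○○○○
○○○●●○○○
○○○○●●○○
○○<●●●○○
○○○○○○○○
gen 12: ○○○○○○○○
○○○○○○○○
○○○●●○○○
○○^○●●○○
○○●●●●○○
○○○○○○○○
gen 13: ○○○○○○○○
○○○○○○○○
○○○●●○○○
○○●>●●○○
○○●●●●○○
○○○○○○○○
gen 14: ○○○○○○○○
○○○○○○○○
○○○●●○○○
○○●●●●○○
○○●v●●○○
○○○○○○○○
gen 15: ○○○○○○○○
○○○○○○○○
○○○●●○○○
○○●●●●○○
○○●○>●○○
○○○○○○○○
gen 16: ○○○○○○○○
○○○○○○○○
○○○●●○○○
○○●●^●○○
○○●○○●○○
○○○○○○○○
gen 17: ○○○○○○○○
○○○○○○○○
○○○●●○○○
○○●<○●○○
○○●○○●○○
○○○○○○○○
gen 18: ○○○○○○○○
○○○○○○○○
○○○●●○○○
○○●○○●○○
○○●v○●○○
○○○○○○○○
gen 19: ○○○○○○○○
○○○○○○○○
○○○●●○○○
○○●○○●○○
○○<●○●○○
○○○○○○○○
gen 20: ○○○○○○○○
○○○○○○○○
○○○●●○○○
○○●○○●○○
○○○●○●○○
○○v○○○○○
gen 21: ○○○○○○○○
○○○○○○○○
○○○●●○○○
○○●○○●○○
○○○●○●○○
○<●○○○○○
gen 22: ○○○○○○○○
○○○○○○○○
○○○●●○○○
○○●○○●○○
○^○●○●○○
○●●○○○○○
gen 23: ○○○○○○○○
○○○○○○○○
○○○●●○○○
○○●○○●○○
○●>●○●○○
○●●○○○○○
gen 24: ○○○○○○○○
○○○○○○○○
○○○●●○○○
○○●○○●○○
○●●●○●○○
○●v○○○○○
gen 25: ○○○○○○○○
○○○○○○○○
○○○●●○○○
○○●○○●○○
○●●●○●○○
○●○>○○○○
gen 26: ○○○v○○○○
○○○○○○○○
○○○●●○○○
○○●○○●○○
○●●●○●○○
○●○●○○○○
gen 27: ○○<●○○○○
○○○○○○○○
○○○●●○○○
○○●○○●○○
○●●●○●○○
○●○●○○○○
gen 28: ○○●●○○○○
○○○○○○○○
○○○●●○○○
○○●○○●○○
○●●●○●○○
○●^●○○○○
gen 29: ○○●●○○○○
○○○○○○○○
○○○●●○○○
○○●○○●○○
○●●●○●○○
○●●>○○○○
gen 30: ○○●●○○○○
○○○○○○○○
○○○●●○○○
○○●○○●○○
○●●^○●○○
○●●○○○○○
gen 31: ○○●●○○○○
○○○○○○○○
○○○●●○○○
○○●○○●○○
○●<○○●○○
○●●○○○○○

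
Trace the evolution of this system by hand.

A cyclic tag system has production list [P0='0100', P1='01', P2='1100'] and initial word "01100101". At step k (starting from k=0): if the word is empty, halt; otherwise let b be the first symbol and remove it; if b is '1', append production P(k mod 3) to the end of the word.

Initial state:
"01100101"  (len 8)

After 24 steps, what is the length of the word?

gen 0: "01100101"  (len 8)
gen 1: "1100101"  (len 7)
gen 2: "10010101"  (len 8)
gen 3: "00101011100"  (len 11)
gen 4: "0101011100"  (len 10)
gen 5: "101011100"  (len 9)
gen 6: "010111001100"  (len 12)
gen 7: "10111001100"  (len 11)
gen 8: "011100110001"  (len 12)
gen 9: "11100110001"  (len 11)
gen 10: "11001100010100"  (len 14)
gen 11: "100110001010001"  (len 15)
gen 12: "001100010100011100"  (len 18)
gen 13: "01100010100011100"  (len 17)
gen 14: "1100010100011100"  (len 16)
gen 15: "1000101000111001100"  (len 19)
gen 16: "0001010001110011000100"  (len 22)
gen 17: "001010001110011000100"  (len 21)
gen 18: "01010001110011000100"  (len 20)
gen 19: "1010001110011000100"  (len 19)
gen 20: "01000111001100010001"  (len 20)
gen 21: "1000111001100010001"  (len 19)
gen 22: "0001110011000100010100"  (len 22)
gen 23: "001110011000100010100"  (len 21)
gen 24: "01110011000100010100"  (len 20)

20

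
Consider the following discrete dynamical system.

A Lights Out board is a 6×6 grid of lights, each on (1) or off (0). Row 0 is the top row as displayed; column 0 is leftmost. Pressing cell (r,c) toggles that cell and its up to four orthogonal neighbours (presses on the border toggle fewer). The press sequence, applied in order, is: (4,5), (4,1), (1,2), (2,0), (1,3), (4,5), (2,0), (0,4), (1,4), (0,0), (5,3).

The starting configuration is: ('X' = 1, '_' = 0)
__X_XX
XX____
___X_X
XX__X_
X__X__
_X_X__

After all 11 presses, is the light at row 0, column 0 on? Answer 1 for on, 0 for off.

k=0  __X_XX
XX____
___X_X
XX__X_
X__X__
_X_X__
k=1  __X_XX
XX____
___X_X
XX__XX
X__XXX
_X_X_X
k=2  __X_XX
XX____
___X_X
X___XX
_XXXXX
___X_X
k=3  ____XX
X_XX__
__XX_X
X___XX
_XXXXX
___X_X
k=4  ____XX
__XX__
XXXX_X
____XX
_XXXXX
___X_X
k=5  ___XXX
____X_
XXX__X
____XX
_XXXXX
___X_X
k=6  ___XXX
____X_
XXX__X
____X_
_XXX__
___X__
k=7  ___XXX
X___X_
__X__X
X___X_
_XXX__
___X__
k=8  ______
X_____
__X__X
X___X_
_XXX__
___X__
k=9  ____X_
X__XXX
__X_XX
X___X_
_XXX__
___X__
k=10  XX__X_
___XXX
__X_XX
X___X_
_XXX__
___X__
k=11  XX__X_
___XXX
__X_XX
X___X_
_XX___
__X_X_

1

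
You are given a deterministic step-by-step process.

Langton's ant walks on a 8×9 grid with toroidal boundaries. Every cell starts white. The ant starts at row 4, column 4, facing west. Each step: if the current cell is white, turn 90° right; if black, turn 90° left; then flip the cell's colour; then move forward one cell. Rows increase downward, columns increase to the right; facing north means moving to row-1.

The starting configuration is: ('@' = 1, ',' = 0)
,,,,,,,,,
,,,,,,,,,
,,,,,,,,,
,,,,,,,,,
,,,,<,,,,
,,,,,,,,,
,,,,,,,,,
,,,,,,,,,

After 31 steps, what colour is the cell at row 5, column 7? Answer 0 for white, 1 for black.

1

[0] ,,,,,,,,,
,,,,,,,,,
,,,,,,,,,
,,,,,,,,,
,,,,<,,,,
,,,,,,,,,
,,,,,,,,,
,,,,,,,,,
[1] ,,,,,,,,,
,,,,,,,,,
,,,,,,,,,
,,,,^,,,,
,,,,@,,,,
,,,,,,,,,
,,,,,,,,,
,,,,,,,,,
[2] ,,,,,,,,,
,,,,,,,,,
,,,,,,,,,
,,,,@>,,,
,,,,@,,,,
,,,,,,,,,
,,,,,,,,,
,,,,,,,,,
[3] ,,,,,,,,,
,,,,,,,,,
,,,,,,,,,
,,,,@@,,,
,,,,@v,,,
,,,,,,,,,
,,,,,,,,,
,,,,,,,,,
[4] ,,,,,,,,,
,,,,,,,,,
,,,,,,,,,
,,,,@@,,,
,,,,<@,,,
,,,,,,,,,
,,,,,,,,,
,,,,,,,,,
[5] ,,,,,,,,,
,,,,,,,,,
,,,,,,,,,
,,,,@@,,,
,,,,,@,,,
,,,,v,,,,
,,,,,,,,,
,,,,,,,,,
[6] ,,,,,,,,,
,,,,,,,,,
,,,,,,,,,
,,,,@@,,,
,,,,,@,,,
,,,<@,,,,
,,,,,,,,,
,,,,,,,,,
[7] ,,,,,,,,,
,,,,,,,,,
,,,,,,,,,
,,,,@@,,,
,,,^,@,,,
,,,@@,,,,
,,,,,,,,,
,,,,,,,,,
[8] ,,,,,,,,,
,,,,,,,,,
,,,,,,,,,
,,,,@@,,,
,,,@>@,,,
,,,@@,,,,
,,,,,,,,,
,,,,,,,,,
[9] ,,,,,,,,,
,,,,,,,,,
,,,,,,,,,
,,,,@@,,,
,,,@@@,,,
,,,@v,,,,
,,,,,,,,,
,,,,,,,,,
[10] ,,,,,,,,,
,,,,,,,,,
,,,,,,,,,
,,,,@@,,,
,,,@@@,,,
,,,@,>,,,
,,,,,,,,,
,,,,,,,,,
[11] ,,,,,,,,,
,,,,,,,,,
,,,,,,,,,
,,,,@@,,,
,,,@@@,,,
,,,@,@,,,
,,,,,v,,,
,,,,,,,,,
[12] ,,,,,,,,,
,,,,,,,,,
,,,,,,,,,
,,,,@@,,,
,,,@@@,,,
,,,@,@,,,
,,,,<@,,,
,,,,,,,,,
[13] ,,,,,,,,,
,,,,,,,,,
,,,,,,,,,
,,,,@@,,,
,,,@@@,,,
,,,@^@,,,
,,,,@@,,,
,,,,,,,,,
[14] ,,,,,,,,,
,,,,,,,,,
,,,,,,,,,
,,,,@@,,,
,,,@@@,,,
,,,@@>,,,
,,,,@@,,,
,,,,,,,,,
[15] ,,,,,,,,,
,,,,,,,,,
,,,,,,,,,
,,,,@@,,,
,,,@@^,,,
,,,@@,,,,
,,,,@@,,,
,,,,,,,,,
[16] ,,,,,,,,,
,,,,,,,,,
,,,,,,,,,
,,,,@@,,,
,,,@<,,,,
,,,@@,,,,
,,,,@@,,,
,,,,,,,,,
[17] ,,,,,,,,,
,,,,,,,,,
,,,,,,,,,
,,,,@@,,,
,,,@,,,,,
,,,@v,,,,
,,,,@@,,,
,,,,,,,,,
[18] ,,,,,,,,,
,,,,,,,,,
,,,,,,,,,
,,,,@@,,,
,,,@,,,,,
,,,@,>,,,
,,,,@@,,,
,,,,,,,,,
[19] ,,,,,,,,,
,,,,,,,,,
,,,,,,,,,
,,,,@@,,,
,,,@,,,,,
,,,@,@,,,
,,,,@v,,,
,,,,,,,,,
[20] ,,,,,,,,,
,,,,,,,,,
,,,,,,,,,
,,,,@@,,,
,,,@,,,,,
,,,@,@,,,
,,,,@,>,,
,,,,,,,,,
[21] ,,,,,,,,,
,,,,,,,,,
,,,,,,,,,
,,,,@@,,,
,,,@,,,,,
,,,@,@,,,
,,,,@,@,,
,,,,,,v,,
[22] ,,,,,,,,,
,,,,,,,,,
,,,,,,,,,
,,,,@@,,,
,,,@,,,,,
,,,@,@,,,
,,,,@,@,,
,,,,,<@,,
[23] ,,,,,,,,,
,,,,,,,,,
,,,,,,,,,
,,,,@@,,,
,,,@,,,,,
,,,@,@,,,
,,,,@^@,,
,,,,,@@,,
[24] ,,,,,,,,,
,,,,,,,,,
,,,,,,,,,
,,,,@@,,,
,,,@,,,,,
,,,@,@,,,
,,,,@@>,,
,,,,,@@,,
[25] ,,,,,,,,,
,,,,,,,,,
,,,,,,,,,
,,,,@@,,,
,,,@,,,,,
,,,@,@^,,
,,,,@@,,,
,,,,,@@,,
[26] ,,,,,,,,,
,,,,,,,,,
,,,,,,,,,
,,,,@@,,,
,,,@,,,,,
,,,@,@@>,
,,,,@@,,,
,,,,,@@,,
[27] ,,,,,,,,,
,,,,,,,,,
,,,,,,,,,
,,,,@@,,,
,,,@,,,,,
,,,@,@@@,
,,,,@@,v,
,,,,,@@,,
[28] ,,,,,,,,,
,,,,,,,,,
,,,,,,,,,
,,,,@@,,,
,,,@,,,,,
,,,@,@@@,
,,,,@@<@,
,,,,,@@,,
[29] ,,,,,,,,,
,,,,,,,,,
,,,,,,,,,
,,,,@@,,,
,,,@,,,,,
,,,@,@^@,
,,,,@@@@,
,,,,,@@,,
[30] ,,,,,,,,,
,,,,,,,,,
,,,,,,,,,
,,,,@@,,,
,,,@,,,,,
,,,@,<,@,
,,,,@@@@,
,,,,,@@,,
[31] ,,,,,,,,,
,,,,,,,,,
,,,,,,,,,
,,,,@@,,,
,,,@,,,,,
,,,@,,,@,
,,,,@v@@,
,,,,,@@,,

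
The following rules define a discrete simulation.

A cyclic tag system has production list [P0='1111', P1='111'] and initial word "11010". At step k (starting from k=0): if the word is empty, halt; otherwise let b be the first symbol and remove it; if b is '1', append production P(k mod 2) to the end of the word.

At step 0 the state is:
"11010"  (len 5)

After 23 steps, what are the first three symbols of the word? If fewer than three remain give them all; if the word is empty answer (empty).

111

t=0: "11010"  (len 5)
t=1: "10101111"  (len 8)
t=2: "0101111111"  (len 10)
t=3: "101111111"  (len 9)
t=4: "01111111111"  (len 11)
t=5: "1111111111"  (len 10)
t=6: "111111111111"  (len 12)
t=7: "111111111111111"  (len 15)
t=8: "11111111111111111"  (len 17)
t=9: "11111111111111111111"  (len 20)
t=10: "1111111111111111111111"  (len 22)
t=11: "1111111111111111111111111"  (len 25)
t=12: "111111111111111111111111111"  (len 27)
t=13: "111111111111111111111111111111"  (len 30)
t=14: "11111111111111111111111111111111"  (len 32)
t=15: "11111111111111111111111111111111111"  (len 35)
t=16: "1111111111111111111111111111111111111"  (len 37)
t=17: "1111111111111111111111111111111111111111"  (len 40)
t=18: "111111111111111111111111111111111111111111"  (len 42)
t=19: "111111111111111111111111111111111111111111111"  (len 45)
t=20: "11111111111111111111111111111111111111111111111"  (len 47)
t=21: "11111111111111111111111111111111111111111111111111"  (len 50)
t=22: "1111111111111111111111111111111111111111111111111111"  (len 52)
t=23: "1111111111111111111111111111111111111111111111111111111"  (len 55)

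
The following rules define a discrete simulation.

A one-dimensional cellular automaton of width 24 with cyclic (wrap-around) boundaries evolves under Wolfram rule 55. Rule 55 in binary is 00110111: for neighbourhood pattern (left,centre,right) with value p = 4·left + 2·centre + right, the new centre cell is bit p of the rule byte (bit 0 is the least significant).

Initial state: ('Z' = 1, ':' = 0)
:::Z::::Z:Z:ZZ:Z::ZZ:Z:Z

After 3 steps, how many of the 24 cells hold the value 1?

20

[0] :::Z::::Z:Z:ZZ:Z::ZZ:Z:Z
[1] ZZZZZZZZZZZZ::ZZZZ::ZZZZ
[2] ::::::::::::ZZ::::ZZ::::
[3] ZZZZZZZZZZZZ::ZZZZ::ZZZZ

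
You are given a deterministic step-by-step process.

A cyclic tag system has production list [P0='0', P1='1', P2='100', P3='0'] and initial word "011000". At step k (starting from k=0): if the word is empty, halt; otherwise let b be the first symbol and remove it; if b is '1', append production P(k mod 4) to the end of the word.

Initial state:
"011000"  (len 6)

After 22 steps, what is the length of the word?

gen 0: "011000"  (len 6)
gen 1: "11000"  (len 5)
gen 2: "10001"  (len 5)
gen 3: "0001100"  (len 7)
gen 4: "001100"  (len 6)
gen 5: "01100"  (len 5)
gen 6: "1100"  (len 4)
gen 7: "100100"  (len 6)
gen 8: "001000"  (len 6)
gen 9: "01000"  (len 5)
gen 10: "1000"  (len 4)
gen 11: "000100"  (len 6)
gen 12: "00100"  (len 5)
gen 13: "0100"  (len 4)
gen 14: "100"  (len 3)
gen 15: "00100"  (len 5)
gen 16: "0100"  (len 4)
gen 17: "100"  (len 3)
gen 18: "001"  (len 3)
gen 19: "01"  (len 2)
gen 20: "1"  (len 1)
gen 21: "0"  (len 1)
gen 22: (halted — word empty)

0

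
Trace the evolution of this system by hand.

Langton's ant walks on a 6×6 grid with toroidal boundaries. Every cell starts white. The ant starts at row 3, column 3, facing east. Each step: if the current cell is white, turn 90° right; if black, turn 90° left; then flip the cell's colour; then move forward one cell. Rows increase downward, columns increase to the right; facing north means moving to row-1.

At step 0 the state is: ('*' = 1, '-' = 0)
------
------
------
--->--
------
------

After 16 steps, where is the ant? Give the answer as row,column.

3,3

0) ------
------
------
--->--
------
------
1) ------
------
------
---*--
---v--
------
2) ------
------
------
---*--
--<*--
------
3) ------
------
------
--^*--
--**--
------
4) ------
------
------
--*>--
--**--
------
5) ------
------
---^--
--*---
--**--
------
6) ------
------
---*>-
--*---
--**--
------
7) ------
------
---**-
--*-v-
--**--
------
8) ------
------
---**-
--*<*-
--**--
------
9) ------
------
---^*-
--***-
--**--
------
10) ------
------
--<-*-
--***-
--**--
------
11) ------
--^---
--*-*-
--***-
--**--
------
12) ------
--*>--
--*-*-
--***-
--**--
------
13) ------
--**--
--*v*-
--***-
--**--
------
14) ------
--**--
--<**-
--***-
--**--
------
15) ------
--**--
---**-
--v**-
--**--
------
16) ------
--**--
---**-
--->*-
--**--
------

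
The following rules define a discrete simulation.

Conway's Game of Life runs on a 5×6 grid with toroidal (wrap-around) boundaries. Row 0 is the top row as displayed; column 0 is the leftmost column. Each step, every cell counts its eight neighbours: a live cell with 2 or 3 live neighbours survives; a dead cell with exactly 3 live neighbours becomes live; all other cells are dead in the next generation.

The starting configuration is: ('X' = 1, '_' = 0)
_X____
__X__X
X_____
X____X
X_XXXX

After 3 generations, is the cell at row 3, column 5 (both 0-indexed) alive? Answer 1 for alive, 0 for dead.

1

step 0: _X____
__X__X
X_____
X____X
X_XXXX
step 1: _X____
XX____
XX____
___X__
__XXX_
step 2: XX_X__
__X___
XXX___
_X_XX_
__XXX_
step 3: _X__X_
___X__
X_____
X___XX
X____X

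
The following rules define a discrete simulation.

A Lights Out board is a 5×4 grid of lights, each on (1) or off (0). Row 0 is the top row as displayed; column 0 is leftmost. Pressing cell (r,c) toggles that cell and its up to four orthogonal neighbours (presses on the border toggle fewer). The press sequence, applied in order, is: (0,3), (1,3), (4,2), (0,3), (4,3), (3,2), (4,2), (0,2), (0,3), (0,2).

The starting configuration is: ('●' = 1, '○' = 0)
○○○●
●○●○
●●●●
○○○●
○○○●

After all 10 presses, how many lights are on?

k=0  ○○○●
●○●○
●●●●
○○○●
○○○●
k=1  ○○●○
●○●●
●●●●
○○○●
○○○●
k=2  ○○●●
●○○○
●●●○
○○○●
○○○●
k=3  ○○●●
●○○○
●●●○
○○●●
○●●○
k=4  ○○○○
●○○●
●●●○
○○●●
○●●○
k=5  ○○○○
●○○●
●●●○
○○●○
○●○●
k=6  ○○○○
●○○●
●●○○
○●○●
○●●●
k=7  ○○○○
●○○●
●●○○
○●●●
○○○○
k=8  ○●●●
●○●●
●●○○
○●●●
○○○○
k=9  ○●○○
●○●○
●●○○
○●●●
○○○○
k=10  ○○●●
●○○○
●●○○
○●●●
○○○○

8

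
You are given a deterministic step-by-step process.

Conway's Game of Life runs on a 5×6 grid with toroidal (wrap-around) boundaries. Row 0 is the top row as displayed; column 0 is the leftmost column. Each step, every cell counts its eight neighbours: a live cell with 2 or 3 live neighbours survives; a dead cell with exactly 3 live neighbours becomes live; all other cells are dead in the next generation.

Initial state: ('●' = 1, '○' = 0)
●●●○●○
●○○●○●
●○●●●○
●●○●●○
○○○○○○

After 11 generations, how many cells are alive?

[0] ●●●○●○
●○○●○●
●○●●●○
●●○●●○
○○○○○○
[1] ●●●●●○
○○○○○○
○○○○○○
●●○○●○
○○○○●○
[2] ○●●●●●
○●●●○○
○○○○○○
○○○○○●
○○○○●○
[3] ●●○○○●
●●○○○○
○○●○○○
○○○○○○
●○●○○○
[4] ○○●○○●
○○●○○●
○●○○○○
○●○○○○
●○○○○●
[5] ○●○○●●
●●●○○○
●●●○○○
○●○○○○
●●○○○●
[6] ○○○○●○
○○○●○○
○○○○○○
○○○○○●
○●●○●●
[7] ○○●○●●
○○○○○○
○○○○○○
●○○○●●
●○○●●●
[8] ●○○○○○
○○○○○○
○○○○○●
●○○●○○
○●○○○○
[9] ○○○○○○
○○○○○○
○○○○○○
●○○○○○
●●○○○○
[10] ○○○○○○
○○○○○○
○○○○○○
●●○○○○
●●○○○○
[11] ○○○○○○
○○○○○○
○○○○○○
●●○○○○
●●○○○○

4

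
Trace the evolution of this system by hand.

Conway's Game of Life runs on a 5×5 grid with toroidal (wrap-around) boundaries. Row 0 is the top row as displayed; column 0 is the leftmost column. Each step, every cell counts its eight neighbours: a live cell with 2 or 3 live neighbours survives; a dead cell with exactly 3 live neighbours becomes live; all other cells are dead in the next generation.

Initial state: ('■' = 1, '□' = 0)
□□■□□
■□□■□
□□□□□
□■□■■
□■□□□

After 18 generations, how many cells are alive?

[0] □□■□□
■□□■□
□□□□□
□■□■■
□■□□□
[1] □■■□□
□□□□□
■□■■□
■□■□□
■■□■□
[2] ■■■□□
□□□■□
□□■■■
■□□□□
■□□■■
[3] ■■■□□
■□□□□
□□■■■
■■■□□
□□■■□
[4] ■□■■■
■□□□□
□□■■■
■□□□□
□□□■■
[5] ■■■□□
■□□□□
■■□■■
■□■□□
□■■□□
[6] ■□■□□
□□□■□
□□■■□
□□□□□
□□□■□
[7] □□■■■
□■□■■
□□■■□
□□■■□
□□□□□
[8] ■□■□■
■■□□□
□■□□□
□□■■□
□□□□■
[9] □□□■■
□□■□■
■■□□□
□□■■□
■■■□■
[10] □□□□□
□■■□■
■■□□■
□□□■□
■■□□□
[11] □□■□□
□■■■■
□■□□■
□□■□□
□□□□□
[12] □■■□□
□■□□■
□■□□■
□□□□□
□□□□□
[13] ■■■□□
□■□■□
□□□□□
□□□□□
□□□□□
[14] ■■■□□
■■□□□
□□□□□
□□□□□
□■□□□
[15] □□■□□
■□■□□
□□□□□
□□□□□
■■■□□
[16] ■□■■□
□■□□□
□□□□□
□■□□□
□■■□□
[17] ■□□■□
□■■□□
□□□□□
□■■□□
■□□■□
[18] ■□□■□
□■■□□
□□□□□
□■■□□
■□□■□

8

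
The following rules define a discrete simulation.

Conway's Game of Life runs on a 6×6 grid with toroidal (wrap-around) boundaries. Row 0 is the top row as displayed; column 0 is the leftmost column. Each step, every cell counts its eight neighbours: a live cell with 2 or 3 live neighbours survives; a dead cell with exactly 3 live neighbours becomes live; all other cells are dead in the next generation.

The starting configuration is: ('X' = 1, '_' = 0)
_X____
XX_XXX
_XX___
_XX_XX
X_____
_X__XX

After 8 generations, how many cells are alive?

9

gen 0: _X____
XX_XXX
_XX___
_XX_XX
X_____
_X__XX
gen 1: _X_X__
___XXX
______
__XX_X
__XX__
_X___X
gen 2: ___X_X
__XXX_
__X__X
__XXX_
XX_X__
XX_XX_
gen 3: XX___X
__X__X
_X___X
X___XX
X_____
_X_X__
gen 4: _X__XX
__X_XX
_X____
_X__X_
XX__X_
_XX__X
gen 5: _X____
_XXXXX
XXXXXX
_XX__X
___XX_
__XX__
gen 6: XX____
______
______
______
_X__X_
__XXX_
gen 7: _XXX__
______
______
______
__X_X_
X_XXXX
gen 8: XX___X
__X___
______
______
_XX_X_
X____X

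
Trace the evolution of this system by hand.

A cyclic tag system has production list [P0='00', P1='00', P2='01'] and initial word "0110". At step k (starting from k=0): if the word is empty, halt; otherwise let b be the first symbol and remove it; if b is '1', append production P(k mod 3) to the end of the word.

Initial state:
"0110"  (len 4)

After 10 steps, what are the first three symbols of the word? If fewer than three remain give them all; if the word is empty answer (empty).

[0] "0110"  (len 4)
[1] "110"  (len 3)
[2] "1000"  (len 4)
[3] "00001"  (len 5)
[4] "0001"  (len 4)
[5] "001"  (len 3)
[6] "01"  (len 2)
[7] "1"  (len 1)
[8] "00"  (len 2)
[9] "0"  (len 1)
[10] (halted — word empty)

(empty)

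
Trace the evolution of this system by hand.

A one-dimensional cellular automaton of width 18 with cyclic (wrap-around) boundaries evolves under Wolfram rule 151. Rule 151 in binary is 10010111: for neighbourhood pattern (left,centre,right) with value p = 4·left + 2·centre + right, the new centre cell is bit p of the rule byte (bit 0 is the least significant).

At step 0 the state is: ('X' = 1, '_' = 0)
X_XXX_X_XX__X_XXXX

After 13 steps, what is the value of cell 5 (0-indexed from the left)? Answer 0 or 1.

1

gen 0: X_XXX_X_XX__X_XXXX
gen 1: ___X__X___XXX__XXX
gen 2: XXXXXXXXXX_X_XX_X_
gen 3: _XXXXXXXX__X____X_
gen 4: X_XXXXXX_XXXXXXXXX
gen 5: ___XXXX___XXXXXXXX
gen 6: XXX_XX_XXX_XXXXXX_
gen 7: _X______X___XXXX__
gen 8: XXXXXXXXXXXX_XX_XX
gen 9: XXXXXXXXXXX______X
gen 10: XXXXXXXXXX_XXXXXX_
gen 11: _XXXXXXXX___XXXX__
gen 12: X_XXXXXX_XXX_XX_XX
gen 13: ___XXXX___X______X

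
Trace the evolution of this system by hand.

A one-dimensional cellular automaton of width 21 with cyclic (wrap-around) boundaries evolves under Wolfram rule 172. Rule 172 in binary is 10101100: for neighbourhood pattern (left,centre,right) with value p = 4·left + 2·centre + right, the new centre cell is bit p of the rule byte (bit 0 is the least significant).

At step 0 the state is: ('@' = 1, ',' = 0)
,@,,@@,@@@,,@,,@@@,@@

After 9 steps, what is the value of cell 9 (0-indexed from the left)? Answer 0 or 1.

step 0: ,@,,@@,@@@,,@,,@@@,@@
step 1: @@,,@,@@@,,,@,,@@,@@,
step 2: @,,,@@@@,,,,@,,@,@@,@
step 3: ,,,,@@@,,,,,@,,@@@,@@
step 4: ,,,,@@,,,,,,@,,@@,@@,
step 5: ,,,,@,,,,,,,@,,@,@@,,
step 6: ,,,,@,,,,,,,@,,@@@,,,
step 7: ,,,,@,,,,,,,@,,@@,,,,
step 8: ,,,,@,,,,,,,@,,@,,,,,
step 9: ,,,,@,,,,,,,@,,@,,,,,

0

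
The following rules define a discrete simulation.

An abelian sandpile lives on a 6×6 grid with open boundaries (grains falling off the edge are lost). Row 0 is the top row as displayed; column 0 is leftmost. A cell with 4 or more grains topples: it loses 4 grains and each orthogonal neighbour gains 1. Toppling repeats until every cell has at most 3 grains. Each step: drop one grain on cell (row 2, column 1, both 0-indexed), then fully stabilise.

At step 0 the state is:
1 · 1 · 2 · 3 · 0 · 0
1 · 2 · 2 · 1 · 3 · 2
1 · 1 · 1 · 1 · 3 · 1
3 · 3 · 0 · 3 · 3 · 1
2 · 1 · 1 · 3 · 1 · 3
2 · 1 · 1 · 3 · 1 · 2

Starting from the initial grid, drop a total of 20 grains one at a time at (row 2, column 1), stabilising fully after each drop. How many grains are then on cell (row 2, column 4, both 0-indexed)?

step 0: 1 · 1 · 2 · 3 · 0 · 0
1 · 2 · 2 · 1 · 3 · 2
1 · 1 · 1 · 1 · 3 · 1
3 · 3 · 0 · 3 · 3 · 1
2 · 1 · 1 · 3 · 1 · 3
2 · 1 · 1 · 3 · 1 · 2
step 1: 1 · 1 · 2 · 3 · 0 · 0
1 · 2 · 2 · 1 · 3 · 2
1 · 2 · 1 · 1 · 3 · 1
3 · 3 · 0 · 3 · 3 · 1
2 · 1 · 1 · 3 · 1 · 3
2 · 1 · 1 · 3 · 1 · 2
step 2: 1 · 1 · 2 · 3 · 0 · 0
1 · 2 · 2 · 1 · 3 · 2
1 · 3 · 1 · 1 · 3 · 1
3 · 3 · 0 · 3 · 3 · 1
2 · 1 · 1 · 3 · 1 · 3
2 · 1 · 1 · 3 · 1 · 2
step 3: 1 · 1 · 2 · 3 · 0 · 0
1 · 3 · 2 · 1 · 3 · 2
3 · 1 · 2 · 1 · 3 · 1
0 · 1 · 1 · 3 · 3 · 1
3 · 2 · 1 · 3 · 1 · 3
2 · 1 · 1 · 3 · 1 · 2
step 4: 1 · 1 · 2 · 3 · 0 · 0
1 · 3 · 2 · 1 · 3 · 2
3 · 2 · 2 · 1 · 3 · 1
0 · 1 · 1 · 3 · 3 · 1
3 · 2 · 1 · 3 · 1 · 3
2 · 1 · 1 · 3 · 1 · 2
step 5: 1 · 1 · 2 · 3 · 0 · 0
1 · 3 · 2 · 1 · 3 · 2
3 · 3 · 2 · 1 · 3 · 1
0 · 1 · 1 · 3 · 3 · 1
3 · 2 · 1 · 3 · 1 · 3
2 · 1 · 1 · 3 · 1 · 2
step 6: 1 · 2 · 2 · 3 · 0 · 0
3 · 0 · 3 · 1 · 3 · 2
0 · 2 · 3 · 1 · 3 · 1
1 · 2 · 1 · 3 · 3 · 1
3 · 2 · 1 · 3 · 1 · 3
2 · 1 · 1 · 3 · 1 · 2
step 7: 1 · 2 · 2 · 3 · 0 · 0
3 · 0 · 3 · 1 · 3 · 2
0 · 3 · 3 · 1 · 3 · 1
1 · 2 · 1 · 3 · 3 · 1
3 · 2 · 1 · 3 · 1 · 3
2 · 1 · 1 · 3 · 1 · 2
step 8: 1 · 2 · 3 · 3 · 0 · 0
3 · 2 · 0 · 2 · 3 · 2
1 · 1 · 1 · 2 · 3 · 1
1 · 3 · 2 · 3 · 3 · 1
3 · 2 · 1 · 3 · 1 · 3
2 · 1 · 1 · 3 · 1 · 2
step 9: 1 · 2 · 3 · 3 · 0 · 0
3 · 2 · 0 · 2 · 3 · 2
1 · 2 · 1 · 2 · 3 · 1
1 · 3 · 2 · 3 · 3 · 1
3 · 2 · 1 · 3 · 1 · 3
2 · 1 · 1 · 3 · 1 · 2
step 10: 1 · 2 · 3 · 3 · 0 · 0
3 · 2 · 0 · 2 · 3 · 2
1 · 3 · 1 · 2 · 3 · 1
1 · 3 · 2 · 3 · 3 · 1
3 · 2 · 1 · 3 · 1 · 3
2 · 1 · 1 · 3 · 1 · 2
step 11: 1 · 2 · 3 · 3 · 0 · 0
3 · 3 · 0 · 2 · 3 · 2
2 · 1 · 2 · 2 · 3 · 1
2 · 0 · 3 · 3 · 3 · 1
3 · 3 · 1 · 3 · 1 · 3
2 · 1 · 1 · 3 · 1 · 2
step 12: 1 · 2 · 3 · 3 · 0 · 0
3 · 3 · 0 · 2 · 3 · 2
2 · 2 · 2 · 2 · 3 · 1
2 · 0 · 3 · 3 · 3 · 1
3 · 3 · 1 · 3 · 1 · 3
2 · 1 · 1 · 3 · 1 · 2
step 13: 1 · 2 · 3 · 3 · 0 · 0
3 · 3 · 0 · 2 · 3 · 2
2 · 3 · 2 · 2 · 3 · 1
2 · 0 · 3 · 3 · 3 · 1
3 · 3 · 1 · 3 · 1 · 3
2 · 1 · 1 · 3 · 1 · 2
step 14: 2 · 3 · 3 · 3 · 0 · 0
1 · 1 · 1 · 2 · 3 · 2
0 · 2 · 3 · 2 · 3 · 1
3 · 1 · 3 · 3 · 3 · 1
3 · 3 · 1 · 3 · 1 · 3
2 · 1 · 1 · 3 · 1 · 2
step 15: 2 · 3 · 3 · 3 · 0 · 0
1 · 1 · 1 · 2 · 3 · 2
0 · 3 · 3 · 2 · 3 · 1
3 · 1 · 3 · 3 · 3 · 1
3 · 3 · 1 · 3 · 1 · 3
2 · 1 · 1 · 3 · 1 · 2
step 16: 3 · 1 · 2 · 1 · 2 · 0
2 · 0 · 1 · 2 · 1 · 3
1 · 2 · 3 · 2 · 2 · 2
3 · 3 · 1 · 3 · 1 · 2
3 · 3 · 3 · 1 · 3 · 3
2 · 1 · 2 · 0 · 2 · 2
step 17: 3 · 1 · 2 · 1 · 2 · 0
2 · 0 · 1 · 2 · 1 · 3
1 · 3 · 3 · 2 · 2 · 2
3 · 3 · 1 · 3 · 1 · 2
3 · 3 · 3 · 1 · 3 · 3
2 · 1 · 2 · 0 · 2 · 2
step 18: 3 · 1 · 2 · 1 · 2 · 0
2 · 1 · 2 · 3 · 1 · 3
3 · 2 · 2 · 0 · 3 · 2
1 · 3 · 1 · 1 · 2 · 2
1 · 2 · 1 · 3 · 3 · 3
3 · 2 · 3 · 0 · 2 · 2
step 19: 3 · 1 · 2 · 1 · 2 · 0
2 · 1 · 2 · 3 · 1 · 3
3 · 3 · 2 · 0 · 3 · 2
1 · 3 · 1 · 1 · 2 · 2
1 · 2 · 1 · 3 · 3 · 3
3 · 2 · 3 · 0 · 2 · 2
step 20: 3 · 1 · 2 · 1 · 2 · 0
3 · 2 · 2 · 3 · 1 · 3
0 · 2 · 3 · 0 · 3 · 2
3 · 0 · 2 · 1 · 2 · 2
1 · 3 · 1 · 3 · 3 · 3
3 · 2 · 3 · 0 · 2 · 2

3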